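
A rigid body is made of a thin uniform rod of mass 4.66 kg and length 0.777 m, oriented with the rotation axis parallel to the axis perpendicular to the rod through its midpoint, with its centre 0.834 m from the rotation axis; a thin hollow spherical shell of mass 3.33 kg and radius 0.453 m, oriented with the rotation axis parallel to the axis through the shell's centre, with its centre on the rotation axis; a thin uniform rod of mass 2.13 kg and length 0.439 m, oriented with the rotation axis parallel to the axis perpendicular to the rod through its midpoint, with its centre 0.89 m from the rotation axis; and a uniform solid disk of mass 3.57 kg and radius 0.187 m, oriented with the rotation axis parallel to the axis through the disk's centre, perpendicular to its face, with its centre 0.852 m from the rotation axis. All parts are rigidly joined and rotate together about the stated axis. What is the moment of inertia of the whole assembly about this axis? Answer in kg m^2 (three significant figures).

Thin rod: I_cm = (1/12)ML² = (1/12)(4.66)(0.777)² = 0.23445 kg m^2; centre at d = 0.834 m, so I = I_cm + Md² gives I = 0.23445 + (4.66)(0.834)² = 3.4757 kg m^2.
Spherical shell: I_cm = (2/3)MR² = (2/3)(3.33)(0.453)² = 0.45556 kg m^2; axis through the centre, so I = 0.45556 kg m^2.
Thin rod: I_cm = (1/12)ML² = (1/12)(2.13)(0.439)² = 0.034208 kg m^2; centre at d = 0.89 m, so I = I_cm + Md² gives I = 0.034208 + (2.13)(0.89)² = 1.7214 kg m^2.
Solid disk: I_cm = (1/2)MR² = (1/2)(3.57)(0.187)² = 0.06242 kg m^2; centre at d = 0.852 m, so I = I_cm + Md² gives I = 0.06242 + (3.57)(0.852)² = 2.6539 kg m^2.
Total I = 3.4757 + 0.45556 + 1.7214 + 2.6539 = 8.3066 kg m^2.

8.31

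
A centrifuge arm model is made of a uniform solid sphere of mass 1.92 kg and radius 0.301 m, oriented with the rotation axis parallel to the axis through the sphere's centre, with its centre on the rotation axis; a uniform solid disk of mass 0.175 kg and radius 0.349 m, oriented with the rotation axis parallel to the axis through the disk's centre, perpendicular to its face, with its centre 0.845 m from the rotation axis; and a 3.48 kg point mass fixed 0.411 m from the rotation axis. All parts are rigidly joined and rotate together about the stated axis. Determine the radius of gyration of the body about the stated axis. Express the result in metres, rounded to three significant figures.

0.377

Solid sphere: I_cm = (2/5)MR² = (2/5)(1.92)(0.301)² = 0.069582 kg m^2; axis through the centre, so I = 0.069582 kg m^2.
Solid disk: I_cm = (1/2)MR² = (1/2)(0.175)(0.349)² = 0.010658 kg m^2; centre at d = 0.845 m, so the parallel axis theorem gives I = 0.010658 + (0.175)(0.845)² = 0.13561 kg m^2.
Point mass: I_cm = 0; centre at d = 0.411 m, so the parallel axis theorem gives I = 0 + (3.48)(0.411)² = 0.58785 kg m^2.
Total I = 0.79304 kg m^2; total mass M = 5.575 kg.
k = √(I/M) = √(0.79304/5.575) = 0.37716 m.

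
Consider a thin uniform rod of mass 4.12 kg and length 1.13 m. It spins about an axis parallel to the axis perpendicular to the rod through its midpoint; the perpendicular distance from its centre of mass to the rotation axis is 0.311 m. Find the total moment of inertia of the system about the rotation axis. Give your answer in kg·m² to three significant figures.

0.837

I_cm = (1/12)ML² = (1/12)(4.12)(1.13)² = 0.4384 kg·m²; centre at d = 0.311 m, so the parallel axis theorem gives I = 0.4384 + (4.12)(0.311)² = 0.83689 kg·m².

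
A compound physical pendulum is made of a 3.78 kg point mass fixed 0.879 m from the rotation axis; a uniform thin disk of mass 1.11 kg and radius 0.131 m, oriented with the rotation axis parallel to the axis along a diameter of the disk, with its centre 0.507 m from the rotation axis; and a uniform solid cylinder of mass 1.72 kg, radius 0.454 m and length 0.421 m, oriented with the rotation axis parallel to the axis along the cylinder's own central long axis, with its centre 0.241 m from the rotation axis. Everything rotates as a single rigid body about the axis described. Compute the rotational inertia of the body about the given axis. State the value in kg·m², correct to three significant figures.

Point mass: I_cm = 0; centre at d = 0.879 m, so I = I_cm + Md² gives I = 0 + (3.78)(0.879)² = 2.9206 kg·m².
Thin disk: I_cm = (1/4)MR² = (1/4)(1.11)(0.131)² = 0.0047622 kg·m²; centre at d = 0.507 m, so I = I_cm + Md² gives I = 0.0047622 + (1.11)(0.507)² = 0.29009 kg·m².
Solid cylinder: I_cm = (1/2)MR² = (1/2)(1.72)(0.454)² = 0.17726 kg·m²; centre at d = 0.241 m, so I = I_cm + Md² gives I = 0.17726 + (1.72)(0.241)² = 0.27716 kg·m².
Total I = 2.9206 + 0.29009 + 0.27716 = 3.4878 kg·m².

3.49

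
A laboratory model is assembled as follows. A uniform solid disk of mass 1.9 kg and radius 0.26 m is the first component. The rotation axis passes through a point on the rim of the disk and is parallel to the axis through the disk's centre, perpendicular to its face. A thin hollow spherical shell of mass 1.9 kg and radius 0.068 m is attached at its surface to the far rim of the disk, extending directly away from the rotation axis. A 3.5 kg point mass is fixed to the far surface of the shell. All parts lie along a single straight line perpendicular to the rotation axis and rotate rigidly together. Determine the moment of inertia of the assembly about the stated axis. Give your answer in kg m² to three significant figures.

2.36

Solid disk: I_cm = (1/2)MR² = (1/2)(1.9)(0.26)² = 0.06422 kg m²; centre at d = 0.26 m, so I = I_cm + Md² gives I = 0.06422 + (1.9)(0.26)² = 0.19266 kg m².
Spherical shell: I_cm = (2/3)MR² = (2/3)(1.9)(0.068)² = 0.0058571 kg m²; centre at d = 0.26 + 0.26 + 0.068 = 0.588 m, so I = I_cm + Md² gives I = 0.0058571 + (1.9)(0.588)² = 0.66277 kg m².
Point mass: I_cm = 0; centre at d = 0.26 + 0.26 + 0.068 + 0.068 = 0.656 m, so I = I_cm + Md² gives I = 0 + (3.5)(0.656)² = 1.5062 kg m².
Total I = 0.19266 + 0.66277 + 1.5062 = 2.3616 kg m².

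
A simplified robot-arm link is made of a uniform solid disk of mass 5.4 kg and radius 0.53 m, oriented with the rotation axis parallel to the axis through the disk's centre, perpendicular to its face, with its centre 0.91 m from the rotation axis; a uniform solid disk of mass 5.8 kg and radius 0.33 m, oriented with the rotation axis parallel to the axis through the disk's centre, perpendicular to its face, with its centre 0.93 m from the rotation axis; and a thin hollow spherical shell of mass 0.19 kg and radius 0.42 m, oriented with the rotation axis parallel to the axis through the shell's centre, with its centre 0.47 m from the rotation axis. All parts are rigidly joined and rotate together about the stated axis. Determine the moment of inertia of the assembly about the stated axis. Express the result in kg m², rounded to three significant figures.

Solid disk: I_cm = (1/2)MR² = (1/2)(5.4)(0.53)² = 0.75843 kg m²; centre at d = 0.91 m, so I = I_cm + Md² gives I = 0.75843 + (5.4)(0.91)² = 5.2302 kg m².
Solid disk: I_cm = (1/2)MR² = (1/2)(5.8)(0.33)² = 0.31581 kg m²; centre at d = 0.93 m, so I = I_cm + Md² gives I = 0.31581 + (5.8)(0.93)² = 5.3322 kg m².
Spherical shell: I_cm = (2/3)MR² = (2/3)(0.19)(0.42)² = 0.022344 kg m²; centre at d = 0.47 m, so I = I_cm + Md² gives I = 0.022344 + (0.19)(0.47)² = 0.064315 kg m².
Total I = 5.2302 + 5.3322 + 0.064315 = 10.627 kg m².

10.6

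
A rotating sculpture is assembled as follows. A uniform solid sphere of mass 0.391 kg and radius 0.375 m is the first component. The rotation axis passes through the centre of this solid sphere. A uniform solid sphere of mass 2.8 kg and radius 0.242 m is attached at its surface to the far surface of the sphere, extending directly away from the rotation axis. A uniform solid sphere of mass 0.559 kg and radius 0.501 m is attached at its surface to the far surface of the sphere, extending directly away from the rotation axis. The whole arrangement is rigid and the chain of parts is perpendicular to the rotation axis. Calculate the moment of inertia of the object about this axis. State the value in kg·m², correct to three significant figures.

Solid sphere: I_cm = (2/5)MR² = (2/5)(0.391)(0.375)² = 0.021994 kg·m²; axis through the centre, so I = 0.021994 kg·m².
Solid sphere: I_cm = (2/5)MR² = (2/5)(2.8)(0.242)² = 0.065592 kg·m²; centre at d = 0.375 + 0.242 = 0.617 m, so I = I_cm + Md² gives I = 0.065592 + (2.8)(0.617)² = 1.1315 kg·m².
Solid sphere: I_cm = (2/5)MR² = (2/5)(0.559)(0.501)² = 0.056124 kg·m²; centre at d = 0.375 + 0.242 + 0.242 + 0.501 = 1.36 m, so I = I_cm + Md² gives I = 0.056124 + (0.559)(1.36)² = 1.0901 kg·m².
Total I = 0.021994 + 1.1315 + 1.0901 = 2.2436 kg·m².

2.24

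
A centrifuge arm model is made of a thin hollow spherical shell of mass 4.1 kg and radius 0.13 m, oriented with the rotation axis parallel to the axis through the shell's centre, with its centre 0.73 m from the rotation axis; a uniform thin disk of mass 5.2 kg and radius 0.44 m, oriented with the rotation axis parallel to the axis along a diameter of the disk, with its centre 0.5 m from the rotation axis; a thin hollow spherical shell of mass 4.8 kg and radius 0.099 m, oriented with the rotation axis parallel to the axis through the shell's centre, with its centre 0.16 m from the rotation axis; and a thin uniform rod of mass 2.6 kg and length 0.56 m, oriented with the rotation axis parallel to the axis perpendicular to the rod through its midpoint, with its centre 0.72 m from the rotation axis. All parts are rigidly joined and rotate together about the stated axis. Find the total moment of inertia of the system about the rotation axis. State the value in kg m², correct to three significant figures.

Spherical shell: I_cm = (2/3)MR² = (2/3)(4.1)(0.13)² = 0.046193 kg m²; centre at d = 0.73 m, so the parallel axis theorem gives I = 0.046193 + (4.1)(0.73)² = 2.2311 kg m².
Thin disk: I_cm = (1/4)MR² = (1/4)(5.2)(0.44)² = 0.25168 kg m²; centre at d = 0.5 m, so the parallel axis theorem gives I = 0.25168 + (5.2)(0.5)² = 1.5517 kg m².
Spherical shell: I_cm = (2/3)MR² = (2/3)(4.8)(0.099)² = 0.031363 kg m²; centre at d = 0.16 m, so the parallel axis theorem gives I = 0.031363 + (4.8)(0.16)² = 0.15424 kg m².
Thin rod: I_cm = (1/12)ML² = (1/12)(2.6)(0.56)² = 0.067947 kg m²; centre at d = 0.72 m, so the parallel axis theorem gives I = 0.067947 + (2.6)(0.72)² = 1.4158 kg m².
Total I = 2.2311 + 1.5517 + 0.15424 + 1.4158 = 5.3528 kg m².

5.35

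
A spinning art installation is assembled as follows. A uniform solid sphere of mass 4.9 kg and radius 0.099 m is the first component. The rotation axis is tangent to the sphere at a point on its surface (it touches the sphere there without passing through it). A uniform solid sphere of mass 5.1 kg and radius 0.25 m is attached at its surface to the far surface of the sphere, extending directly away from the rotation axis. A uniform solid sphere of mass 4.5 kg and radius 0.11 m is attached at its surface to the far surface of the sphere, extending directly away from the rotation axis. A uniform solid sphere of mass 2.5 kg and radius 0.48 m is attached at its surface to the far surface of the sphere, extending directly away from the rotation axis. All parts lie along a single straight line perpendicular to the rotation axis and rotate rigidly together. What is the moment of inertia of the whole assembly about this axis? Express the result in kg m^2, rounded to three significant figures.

9.29

Solid sphere: I_cm = (2/5)MR² = (2/5)(4.9)(0.099)² = 0.01921 kg m^2; centre at d = 0.099 m, so I = I_cm + Md² gives I = 0.01921 + (4.9)(0.099)² = 0.067235 kg m^2.
Solid sphere: I_cm = (2/5)MR² = (2/5)(5.1)(0.25)² = 0.1275 kg m^2; centre at d = 0.099 + 0.099 + 0.25 = 0.448 m, so I = I_cm + Md² gives I = 0.1275 + (5.1)(0.448)² = 1.1511 kg m^2.
Solid sphere: I_cm = (2/5)MR² = (2/5)(4.5)(0.11)² = 0.02178 kg m^2; centre at d = 0.099 + 0.099 + 0.25 + 0.25 + 0.11 = 0.808 m, so I = I_cm + Md² gives I = 0.02178 + (4.5)(0.808)² = 2.9597 kg m^2.
Solid sphere: I_cm = (2/5)MR² = (2/5)(2.5)(0.48)² = 0.2304 kg m^2; centre at d = 0.099 + 0.099 + 0.25 + 0.25 + 0.11 + 0.11 + 0.48 = 1.398 m, so I = I_cm + Md² gives I = 0.2304 + (2.5)(1.398)² = 5.1164 kg m^2.
Total I = 0.067235 + 1.1511 + 2.9597 + 5.1164 = 9.2944 kg m^2.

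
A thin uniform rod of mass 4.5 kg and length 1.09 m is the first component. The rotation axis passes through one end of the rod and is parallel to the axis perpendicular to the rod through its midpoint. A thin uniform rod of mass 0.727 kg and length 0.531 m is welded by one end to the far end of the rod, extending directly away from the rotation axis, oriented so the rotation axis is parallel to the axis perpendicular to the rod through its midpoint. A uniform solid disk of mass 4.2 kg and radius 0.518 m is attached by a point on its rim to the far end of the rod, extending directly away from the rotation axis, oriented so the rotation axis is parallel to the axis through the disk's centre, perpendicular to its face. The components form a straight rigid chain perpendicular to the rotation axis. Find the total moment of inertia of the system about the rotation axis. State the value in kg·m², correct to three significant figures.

Thin rod: I_cm = (1/12)ML² = (1/12)(4.5)(1.09)² = 0.44554 kg·m²; centre at d = 0.545 m, so the parallel axis theorem gives I = 0.44554 + (4.5)(0.545)² = 1.7822 kg·m².
Thin rod: I_cm = (1/12)ML² = (1/12)(0.727)(0.531)² = 0.017082 kg·m²; centre at d = 0.545 + 0.545 + 0.2655 = 1.3555 m, so the parallel axis theorem gives I = 0.017082 + (0.727)(1.3555)² = 1.3529 kg·m².
Solid disk: I_cm = (1/2)MR² = (1/2)(4.2)(0.518)² = 0.56348 kg·m²; centre at d = 0.545 + 0.545 + 0.2655 + 0.2655 + 0.518 = 2.139 m, so the parallel axis theorem gives I = 0.56348 + (4.2)(2.139)² = 19.78 kg·m².
Total I = 1.7822 + 1.3529 + 19.78 = 22.915 kg·m².

22.9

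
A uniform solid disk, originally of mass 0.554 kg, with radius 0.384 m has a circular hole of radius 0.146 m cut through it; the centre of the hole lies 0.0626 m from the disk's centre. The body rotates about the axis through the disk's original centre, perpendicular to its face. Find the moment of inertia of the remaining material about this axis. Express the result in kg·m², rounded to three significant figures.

0.0397

Unpierced body about its centre: I₀ = (1/2)MR² = (1/2)(0.554)(0.384)² = 0.040845 kg·m².
The removed disk has mass m = M·(r/R)² = (0.554)(0.146/0.384)² = 0.080085 kg (same uniform areal density).
Its moment of inertia about the rotation axis (parallel-axis theorem): I_hole = (1/2)mr² + md² = (1/2)(0.080085)(0.146)² + (0.080085)(0.0626)² = 0.0011674 kg·m².
Treating the hole as negative mass, I = I₀ − I_hole = 0.040845 − 0.0011674 = 0.039678 kg·m².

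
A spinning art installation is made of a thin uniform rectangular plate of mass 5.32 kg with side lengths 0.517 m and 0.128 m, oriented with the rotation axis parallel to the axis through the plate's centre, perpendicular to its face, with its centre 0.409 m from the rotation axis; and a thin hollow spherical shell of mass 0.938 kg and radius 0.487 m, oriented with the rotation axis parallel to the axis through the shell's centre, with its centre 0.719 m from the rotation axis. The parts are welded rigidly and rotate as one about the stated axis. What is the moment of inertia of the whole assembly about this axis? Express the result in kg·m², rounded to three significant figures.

1.65

Rectangular plate: I_cm = (1/12)M(a²+b²) = (1/12)(5.32)[(0.517)² + (0.128)²] = 0.12576 kg·m²; centre at d = 0.409 m, so I = I_cm + Md² gives I = 0.12576 + (5.32)(0.409)² = 1.0157 kg·m².
Spherical shell: I_cm = (2/3)MR² = (2/3)(0.938)(0.487)² = 0.14831 kg·m²; centre at d = 0.719 m, so I = I_cm + Md² gives I = 0.14831 + (0.938)(0.719)² = 0.63322 kg·m².
Total I = 1.0157 + 0.63322 = 1.6489 kg·m².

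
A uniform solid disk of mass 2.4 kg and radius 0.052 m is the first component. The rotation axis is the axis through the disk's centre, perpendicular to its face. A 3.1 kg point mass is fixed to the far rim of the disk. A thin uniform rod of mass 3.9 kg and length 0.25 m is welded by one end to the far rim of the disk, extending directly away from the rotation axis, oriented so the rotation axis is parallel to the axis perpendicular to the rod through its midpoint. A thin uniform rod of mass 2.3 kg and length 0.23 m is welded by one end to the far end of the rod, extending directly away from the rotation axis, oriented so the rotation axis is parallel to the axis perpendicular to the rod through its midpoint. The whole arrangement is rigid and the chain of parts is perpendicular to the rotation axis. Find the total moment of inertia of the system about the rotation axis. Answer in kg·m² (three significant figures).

0.564

Solid disk: I_cm = (1/2)MR² = (1/2)(2.4)(0.052)² = 0.0032448 kg·m²; axis through the centre, so I = 0.0032448 kg·m².
Point mass: I_cm = 0; centre at d = 0.052 m, so I = I_cm + Md² gives I = 0 + (3.1)(0.052)² = 0.0083824 kg·m².
Thin rod: I_cm = (1/12)ML² = (1/12)(3.9)(0.25)² = 0.020312 kg·m²; centre at d = 0.052 + 0.125 = 0.177 m, so I = I_cm + Md² gives I = 0.020312 + (3.9)(0.177)² = 0.1425 kg·m².
Thin rod: I_cm = (1/12)ML² = (1/12)(2.3)(0.23)² = 0.010139 kg·m²; centre at d = 0.052 + 0.125 + 0.125 + 0.115 = 0.417 m, so I = I_cm + Md² gives I = 0.010139 + (2.3)(0.417)² = 0.41008 kg·m².
Total I = 0.0032448 + 0.0083824 + 0.1425 + 0.41008 = 0.56421 kg·m².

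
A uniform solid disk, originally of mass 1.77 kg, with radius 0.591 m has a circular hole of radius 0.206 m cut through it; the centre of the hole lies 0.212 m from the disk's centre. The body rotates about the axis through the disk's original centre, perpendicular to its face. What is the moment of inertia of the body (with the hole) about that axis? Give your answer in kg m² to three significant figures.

0.295

Unpierced body about its centre: I₀ = (1/2)MR² = (1/2)(1.77)(0.591)² = 0.30911 kg m².
The removed disk has mass m = M·(r/R)² = (1.77)(0.206/0.591)² = 0.21505 kg (same uniform areal density).
Its moment of inertia about the rotation axis (parallel-axis theorem): I_hole = (1/2)mr² + md² = (1/2)(0.21505)(0.206)² + (0.21505)(0.212)² = 0.014228 kg m².
Treating the hole as negative mass, I = I₀ − I_hole = 0.30911 − 0.014228 = 0.29489 kg m².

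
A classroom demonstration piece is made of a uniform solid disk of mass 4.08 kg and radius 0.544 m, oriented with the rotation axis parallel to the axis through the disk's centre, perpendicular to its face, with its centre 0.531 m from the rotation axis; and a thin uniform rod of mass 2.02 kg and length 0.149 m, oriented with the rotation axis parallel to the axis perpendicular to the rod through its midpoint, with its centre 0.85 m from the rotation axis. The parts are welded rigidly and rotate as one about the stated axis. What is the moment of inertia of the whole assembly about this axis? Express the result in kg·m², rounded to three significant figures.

Solid disk: I_cm = (1/2)MR² = (1/2)(4.08)(0.544)² = 0.60371 kg·m²; centre at d = 0.531 m, so I = I_cm + Md² gives I = 0.60371 + (4.08)(0.531)² = 1.7541 kg·m².
Thin rod: I_cm = (1/12)ML² = (1/12)(2.02)(0.149)² = 0.0037372 kg·m²; centre at d = 0.85 m, so I = I_cm + Md² gives I = 0.0037372 + (2.02)(0.85)² = 1.4632 kg·m².
Total I = 1.7541 + 1.4632 = 3.2173 kg·m².

3.22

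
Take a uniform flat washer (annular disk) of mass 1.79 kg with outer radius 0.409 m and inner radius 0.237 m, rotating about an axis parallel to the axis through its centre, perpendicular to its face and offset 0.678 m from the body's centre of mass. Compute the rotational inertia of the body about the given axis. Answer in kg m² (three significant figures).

I_cm = (1/2)M(R²+r²) = (1/2)(1.79)[(0.409)² + (0.237)²] = 0.19999 kg m²; centre at d = 0.678 m, so I = I_cm + Md² gives I = 0.19999 + (1.79)(0.678)² = 1.0228 kg m².

1.02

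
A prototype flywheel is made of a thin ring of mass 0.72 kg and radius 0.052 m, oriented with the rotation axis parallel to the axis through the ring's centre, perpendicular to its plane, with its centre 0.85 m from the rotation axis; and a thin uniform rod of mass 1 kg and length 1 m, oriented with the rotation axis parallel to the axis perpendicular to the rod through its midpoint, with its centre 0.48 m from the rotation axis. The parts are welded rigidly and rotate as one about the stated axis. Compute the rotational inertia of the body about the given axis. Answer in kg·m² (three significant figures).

Thin ring: I_cm = MR² = (0.72)(0.052)² = 0.0019469 kg·m²; centre at d = 0.85 m, so the parallel axis theorem gives I = 0.0019469 + (0.72)(0.85)² = 0.52215 kg·m².
Thin rod: I_cm = (1/12)ML² = (1/12)(1)(1)² = 0.083333 kg·m²; centre at d = 0.48 m, so the parallel axis theorem gives I = 0.083333 + (1)(0.48)² = 0.31373 kg·m².
Total I = 0.52215 + 0.31373 = 0.83588 kg·m².

0.836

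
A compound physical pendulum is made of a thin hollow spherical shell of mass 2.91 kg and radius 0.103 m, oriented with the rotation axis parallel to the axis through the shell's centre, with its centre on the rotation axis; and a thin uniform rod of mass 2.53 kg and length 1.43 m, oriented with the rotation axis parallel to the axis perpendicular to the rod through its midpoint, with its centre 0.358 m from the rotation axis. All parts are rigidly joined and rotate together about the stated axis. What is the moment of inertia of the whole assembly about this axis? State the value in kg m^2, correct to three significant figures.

0.776

Spherical shell: I_cm = (2/3)MR² = (2/3)(2.91)(0.103)² = 0.020581 kg m^2; axis through the centre, so I = 0.020581 kg m^2.
Thin rod: I_cm = (1/12)ML² = (1/12)(2.53)(1.43)² = 0.43113 kg m^2; centre at d = 0.358 m, so the parallel axis theorem gives I = 0.43113 + (2.53)(0.358)² = 0.75539 kg m^2.
Total I = 0.020581 + 0.75539 = 0.77597 kg m^2.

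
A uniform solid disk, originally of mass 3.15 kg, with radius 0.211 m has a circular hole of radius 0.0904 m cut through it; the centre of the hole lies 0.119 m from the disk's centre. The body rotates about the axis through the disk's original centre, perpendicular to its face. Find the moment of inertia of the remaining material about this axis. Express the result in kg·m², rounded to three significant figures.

0.0596

Unpierced body about its centre: I₀ = (1/2)MR² = (1/2)(3.15)(0.211)² = 0.070121 kg·m².
The removed disk has mass m = M·(r/R)² = (3.15)(0.0904/0.211)² = 0.57821 kg (same uniform areal density).
Its moment of inertia about the rotation axis (parallel-axis theorem): I_hole = (1/2)mr² + md² = (1/2)(0.57821)(0.0904)² + (0.57821)(0.119)² = 0.010551 kg·m².
Treating the hole as negative mass, I = I₀ − I_hole = 0.070121 − 0.010551 = 0.05957 kg·m².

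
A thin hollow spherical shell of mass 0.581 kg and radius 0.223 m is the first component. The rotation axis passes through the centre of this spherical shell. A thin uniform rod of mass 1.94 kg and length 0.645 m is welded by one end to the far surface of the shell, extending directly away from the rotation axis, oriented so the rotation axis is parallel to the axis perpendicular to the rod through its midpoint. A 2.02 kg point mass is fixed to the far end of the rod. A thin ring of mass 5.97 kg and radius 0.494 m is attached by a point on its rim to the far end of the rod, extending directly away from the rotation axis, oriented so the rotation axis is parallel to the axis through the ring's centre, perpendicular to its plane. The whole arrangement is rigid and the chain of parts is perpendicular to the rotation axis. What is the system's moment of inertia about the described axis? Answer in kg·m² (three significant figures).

Spherical shell: I_cm = (2/3)MR² = (2/3)(0.581)(0.223)² = 0.019262 kg·m²; axis through the centre, so I = 0.019262 kg·m².
Thin rod: I_cm = (1/12)ML² = (1/12)(1.94)(0.645)² = 0.067257 kg·m²; centre at d = 0.223 + 0.3225 = 0.5455 m, so the parallel axis theorem gives I = 0.067257 + (1.94)(0.5455)² = 0.64454 kg·m².
Point mass: I_cm = 0; centre at d = 0.223 + 0.3225 + 0.3225 = 0.868 m, so the parallel axis theorem gives I = 0 + (2.02)(0.868)² = 1.5219 kg·m².
Thin ring: I_cm = MR² = (5.97)(0.494)² = 1.4569 kg·m²; centre at d = 0.223 + 0.3225 + 0.3225 + 0.494 = 1.362 m, so the parallel axis theorem gives I = 1.4569 + (5.97)(1.362)² = 12.532 kg·m².
Total I = 0.019262 + 0.64454 + 1.5219 + 12.532 = 14.717 kg·m².

14.7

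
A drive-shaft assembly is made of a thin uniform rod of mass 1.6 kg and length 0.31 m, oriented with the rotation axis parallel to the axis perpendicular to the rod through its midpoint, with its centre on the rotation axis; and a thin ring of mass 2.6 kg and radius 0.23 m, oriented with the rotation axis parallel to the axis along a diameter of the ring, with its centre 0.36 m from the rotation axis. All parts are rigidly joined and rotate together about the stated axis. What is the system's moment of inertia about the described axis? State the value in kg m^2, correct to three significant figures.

0.419

Thin rod: I_cm = (1/12)ML² = (1/12)(1.6)(0.31)² = 0.012813 kg m^2; axis through the centre, so I = 0.012813 kg m^2.
Thin ring: I_cm = (1/2)MR² = (1/2)(2.6)(0.23)² = 0.06877 kg m^2; centre at d = 0.36 m, so I = I_cm + Md² gives I = 0.06877 + (2.6)(0.36)² = 0.40573 kg m^2.
Total I = 0.012813 + 0.40573 = 0.41854 kg m^2.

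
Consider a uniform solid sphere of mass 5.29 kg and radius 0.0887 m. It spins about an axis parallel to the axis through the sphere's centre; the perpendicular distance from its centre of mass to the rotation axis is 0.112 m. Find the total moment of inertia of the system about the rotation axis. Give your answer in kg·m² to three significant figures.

0.0830

I_cm = (2/5)MR² = (2/5)(5.29)(0.0887)² = 0.016648 kg·m²; centre at d = 0.112 m, so the parallel axis theorem gives I = 0.016648 + (5.29)(0.112)² = 0.083006 kg·m².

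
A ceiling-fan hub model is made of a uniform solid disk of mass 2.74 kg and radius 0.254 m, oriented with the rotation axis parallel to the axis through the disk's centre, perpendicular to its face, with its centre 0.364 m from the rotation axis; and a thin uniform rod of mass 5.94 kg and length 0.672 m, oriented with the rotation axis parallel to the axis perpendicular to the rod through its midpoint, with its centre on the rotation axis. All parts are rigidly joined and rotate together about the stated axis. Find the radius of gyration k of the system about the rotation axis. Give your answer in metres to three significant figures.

Solid disk: I_cm = (1/2)MR² = (1/2)(2.74)(0.254)² = 0.088387 kg m²; centre at d = 0.364 m, so I = I_cm + Md² gives I = 0.088387 + (2.74)(0.364)² = 0.45143 kg m².
Thin rod: I_cm = (1/12)ML² = (1/12)(5.94)(0.672)² = 0.22353 kg m²; axis through the centre, so I = 0.22353 kg m².
Total I = 0.67496 kg m²; total mass M = 8.68 kg.
k = √(I/M) = √(0.67496/8.68) = 0.27886 m.

0.279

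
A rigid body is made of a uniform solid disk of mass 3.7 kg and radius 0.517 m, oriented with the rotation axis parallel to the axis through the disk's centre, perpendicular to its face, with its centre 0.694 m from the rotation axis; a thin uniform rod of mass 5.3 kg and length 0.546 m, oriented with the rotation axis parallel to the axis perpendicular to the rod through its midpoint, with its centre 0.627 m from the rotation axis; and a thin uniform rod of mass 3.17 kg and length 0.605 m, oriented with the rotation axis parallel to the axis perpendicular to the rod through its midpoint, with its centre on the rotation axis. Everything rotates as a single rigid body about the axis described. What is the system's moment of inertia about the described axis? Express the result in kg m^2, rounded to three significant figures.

Solid disk: I_cm = (1/2)MR² = (1/2)(3.7)(0.517)² = 0.49448 kg m^2; centre at d = 0.694 m, so I = I_cm + Md² gives I = 0.49448 + (3.7)(0.694)² = 2.2765 kg m^2.
Thin rod: I_cm = (1/12)ML² = (1/12)(5.3)(0.546)² = 0.13167 kg m^2; centre at d = 0.627 m, so I = I_cm + Md² gives I = 0.13167 + (5.3)(0.627)² = 2.2153 kg m^2.
Thin rod: I_cm = (1/12)ML² = (1/12)(3.17)(0.605)² = 0.096692 kg m^2; axis through the centre, so I = 0.096692 kg m^2.
Total I = 2.2765 + 2.2153 + 0.096692 = 4.5885 kg m^2.

4.59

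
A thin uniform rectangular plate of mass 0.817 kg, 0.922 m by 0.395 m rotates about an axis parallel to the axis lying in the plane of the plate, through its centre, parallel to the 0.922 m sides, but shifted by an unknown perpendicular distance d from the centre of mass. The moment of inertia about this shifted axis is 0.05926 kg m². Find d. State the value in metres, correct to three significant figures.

About the centre-of-mass axis, I_cm = (1/12)Mb² = (1/12)(0.817)(0.395)² = 0.010623 kg m².
Parallel axis theorem: I = I_cm + Md², so Md² = 0.05926 − 0.010623 = 0.048637 kg m².
d = √(0.048637 / 0.817) = 0.24399 m.

0.244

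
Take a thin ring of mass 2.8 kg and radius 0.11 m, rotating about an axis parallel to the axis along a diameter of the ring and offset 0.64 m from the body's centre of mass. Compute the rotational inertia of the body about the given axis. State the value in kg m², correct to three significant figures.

1.16

I_cm = (1/2)MR² = (1/2)(2.8)(0.11)² = 0.01694 kg m²; centre at d = 0.64 m, so I = I_cm + Md² gives I = 0.01694 + (2.8)(0.64)² = 1.1638 kg m².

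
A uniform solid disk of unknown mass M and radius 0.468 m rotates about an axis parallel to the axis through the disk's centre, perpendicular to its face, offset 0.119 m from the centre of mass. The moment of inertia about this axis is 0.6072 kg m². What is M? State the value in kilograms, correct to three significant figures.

I = I_cm + Md² = (1/2)MR² + Md² = M·[0.5·(0.468)² + (0.119)²] = M·0.12367.
So M = 0.6072 / 0.12367 = 4.9097 kg.

4.91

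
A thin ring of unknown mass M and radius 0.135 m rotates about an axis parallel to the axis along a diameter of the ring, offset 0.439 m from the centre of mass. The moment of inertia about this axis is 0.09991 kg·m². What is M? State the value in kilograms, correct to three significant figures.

I = I_cm + Md² = (1/2)MR² + Md² = M·[0.5·(0.135)² + (0.439)²] = M·0.20183.
So M = 0.09991 / 0.20183 = 0.49501 kg.

0.495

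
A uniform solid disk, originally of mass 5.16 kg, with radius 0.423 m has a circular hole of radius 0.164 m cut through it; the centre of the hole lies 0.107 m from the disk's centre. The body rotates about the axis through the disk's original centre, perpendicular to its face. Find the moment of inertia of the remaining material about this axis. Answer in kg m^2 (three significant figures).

Unpierced body about its centre: I₀ = (1/2)MR² = (1/2)(5.16)(0.423)² = 0.46164 kg m^2.
The removed disk has mass m = M·(r/R)² = (5.16)(0.164/0.423)² = 0.77563 kg (same uniform areal density).
Its moment of inertia about the rotation axis (parallel-axis theorem): I_hole = (1/2)mr² + md² = (1/2)(0.77563)(0.164)² + (0.77563)(0.107)² = 0.019311 kg m^2.
Treating the hole as negative mass, I = I₀ − I_hole = 0.46164 − 0.019311 = 0.44233 kg m^2.

0.442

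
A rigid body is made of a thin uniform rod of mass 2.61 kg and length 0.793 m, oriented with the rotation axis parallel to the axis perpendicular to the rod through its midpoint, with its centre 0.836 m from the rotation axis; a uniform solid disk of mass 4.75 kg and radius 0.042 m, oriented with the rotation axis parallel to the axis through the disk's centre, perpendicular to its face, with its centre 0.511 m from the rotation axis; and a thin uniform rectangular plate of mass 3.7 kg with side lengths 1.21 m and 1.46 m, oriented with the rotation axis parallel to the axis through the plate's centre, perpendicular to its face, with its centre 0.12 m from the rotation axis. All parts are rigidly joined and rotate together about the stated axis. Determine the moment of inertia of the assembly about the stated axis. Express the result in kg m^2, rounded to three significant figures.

Thin rod: I_cm = (1/12)ML² = (1/12)(2.61)(0.793)² = 0.13677 kg m^2; centre at d = 0.836 m, so I = I_cm + Md² gives I = 0.13677 + (2.61)(0.836)² = 1.9609 kg m^2.
Solid disk: I_cm = (1/2)MR² = (1/2)(4.75)(0.042)² = 0.0041895 kg m^2; centre at d = 0.511 m, so I = I_cm + Md² gives I = 0.0041895 + (4.75)(0.511)² = 1.2445 kg m^2.
Rectangular plate: I_cm = (1/12)M(a²+b²) = (1/12)(3.7)[(1.21)² + (1.46)²] = 1.1087 kg m^2; centre at d = 0.12 m, so I = I_cm + Md² gives I = 1.1087 + (3.7)(0.12)² = 1.162 kg m^2.
Total I = 1.9609 + 1.2445 + 1.162 = 4.3674 kg m^2.

4.37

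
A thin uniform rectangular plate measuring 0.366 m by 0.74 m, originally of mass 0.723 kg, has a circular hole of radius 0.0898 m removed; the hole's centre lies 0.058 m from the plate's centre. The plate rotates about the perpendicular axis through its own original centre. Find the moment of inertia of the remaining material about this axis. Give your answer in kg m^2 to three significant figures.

0.0406

Unpierced body about its centre: I₀ = (1/12)M(a²+b²) = (1/12)(0.723)[(0.366)² + (0.74)²] = 0.041064 kg m^2.
The removed disk has mass m = M·πr²/(ab) = (0.723)·π(0.0898)²/(0.366·0.74) = 0.067628 kg (same uniform areal density).
Its moment of inertia about the rotation axis (parallel-axis theorem): I_hole = (1/2)mr² + md² = (1/2)(0.067628)(0.0898)² + (0.067628)(0.058)² = 0.00050018 kg m^2.
Treating the hole as negative mass, I = I₀ − I_hole = 0.041064 − 0.00050018 = 0.040564 kg m^2.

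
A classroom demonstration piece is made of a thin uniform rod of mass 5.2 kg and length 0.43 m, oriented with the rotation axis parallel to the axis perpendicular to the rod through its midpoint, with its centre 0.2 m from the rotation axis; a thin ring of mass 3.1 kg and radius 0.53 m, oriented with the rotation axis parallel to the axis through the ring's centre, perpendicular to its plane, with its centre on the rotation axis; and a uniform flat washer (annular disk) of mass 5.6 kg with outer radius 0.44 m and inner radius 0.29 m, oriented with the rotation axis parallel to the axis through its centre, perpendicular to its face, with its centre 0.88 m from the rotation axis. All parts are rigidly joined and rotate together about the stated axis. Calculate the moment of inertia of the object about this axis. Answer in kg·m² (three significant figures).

Thin rod: I_cm = (1/12)ML² = (1/12)(5.2)(0.43)² = 0.080123 kg·m²; centre at d = 0.2 m, so I = I_cm + Md² gives I = 0.080123 + (5.2)(0.2)² = 0.28812 kg·m².
Thin ring: I_cm = MR² = (3.1)(0.53)² = 0.87079 kg·m²; axis through the centre, so I = 0.87079 kg·m².
Annular disk: I_cm = (1/2)M(R²+r²) = (1/2)(5.6)[(0.44)² + (0.29)²] = 0.77756 kg·m²; centre at d = 0.88 m, so I = I_cm + Md² gives I = 0.77756 + (5.6)(0.88)² = 5.1142 kg·m².
Total I = 0.28812 + 0.87079 + 5.1142 = 6.2731 kg·m².

6.27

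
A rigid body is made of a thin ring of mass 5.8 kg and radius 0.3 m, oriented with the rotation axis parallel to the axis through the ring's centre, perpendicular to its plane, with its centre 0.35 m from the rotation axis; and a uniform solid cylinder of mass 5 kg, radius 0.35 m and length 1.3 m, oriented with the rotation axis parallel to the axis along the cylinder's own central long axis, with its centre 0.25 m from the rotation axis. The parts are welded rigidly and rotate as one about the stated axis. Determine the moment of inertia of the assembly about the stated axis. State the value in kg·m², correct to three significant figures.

Thin ring: I_cm = MR² = (5.8)(0.3)² = 0.522 kg·m²; centre at d = 0.35 m, so I = I_cm + Md² gives I = 0.522 + (5.8)(0.35)² = 1.2325 kg·m².
Solid cylinder: I_cm = (1/2)MR² = (1/2)(5)(0.35)² = 0.30625 kg·m²; centre at d = 0.25 m, so I = I_cm + Md² gives I = 0.30625 + (5)(0.25)² = 0.61875 kg·m².
Total I = 1.2325 + 0.61875 = 1.8512 kg·m².

1.85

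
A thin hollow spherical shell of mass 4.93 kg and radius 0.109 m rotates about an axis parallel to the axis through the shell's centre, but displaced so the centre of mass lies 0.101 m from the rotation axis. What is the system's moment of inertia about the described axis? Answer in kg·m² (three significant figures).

I_cm = (2/3)MR² = (2/3)(4.93)(0.109)² = 0.039049 kg·m²; centre at d = 0.101 m, so I = I_cm + Md² gives I = 0.039049 + (4.93)(0.101)² = 0.08934 kg·m².

0.0893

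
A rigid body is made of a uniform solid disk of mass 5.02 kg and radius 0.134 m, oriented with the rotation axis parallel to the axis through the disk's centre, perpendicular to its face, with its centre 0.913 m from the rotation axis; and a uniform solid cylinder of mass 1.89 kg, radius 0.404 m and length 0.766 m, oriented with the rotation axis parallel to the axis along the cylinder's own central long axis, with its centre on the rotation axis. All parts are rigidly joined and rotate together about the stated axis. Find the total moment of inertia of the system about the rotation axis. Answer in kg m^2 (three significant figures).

Solid disk: I_cm = (1/2)MR² = (1/2)(5.02)(0.134)² = 0.04507 kg m^2; centre at d = 0.913 m, so I = I_cm + Md² gives I = 0.04507 + (5.02)(0.913)² = 4.2296 kg m^2.
Solid cylinder: I_cm = (1/2)MR² = (1/2)(1.89)(0.404)² = 0.15424 kg m^2; axis through the centre, so I = 0.15424 kg m^2.
Total I = 4.2296 + 0.15424 = 4.3838 kg m^2.

4.38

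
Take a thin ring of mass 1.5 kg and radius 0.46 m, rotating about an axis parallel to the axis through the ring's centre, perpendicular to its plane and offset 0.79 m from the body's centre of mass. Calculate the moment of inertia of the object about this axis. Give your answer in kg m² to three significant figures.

1.25

I_cm = MR² = (1.5)(0.46)² = 0.3174 kg m²; centre at d = 0.79 m, so I = I_cm + Md² gives I = 0.3174 + (1.5)(0.79)² = 1.2536 kg m².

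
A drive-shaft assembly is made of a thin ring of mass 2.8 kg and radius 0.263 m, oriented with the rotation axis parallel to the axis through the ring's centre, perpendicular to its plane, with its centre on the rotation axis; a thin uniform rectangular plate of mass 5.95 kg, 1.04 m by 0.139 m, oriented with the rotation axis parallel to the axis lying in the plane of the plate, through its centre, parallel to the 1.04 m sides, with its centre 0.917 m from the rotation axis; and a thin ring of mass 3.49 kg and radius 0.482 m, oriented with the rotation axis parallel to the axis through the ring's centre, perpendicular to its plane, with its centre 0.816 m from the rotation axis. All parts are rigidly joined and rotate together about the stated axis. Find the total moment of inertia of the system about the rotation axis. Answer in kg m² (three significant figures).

Thin ring: I_cm = MR² = (2.8)(0.263)² = 0.19367 kg m²; axis through the centre, so I = 0.19367 kg m².
Rectangular plate: I_cm = (1/12)Mb² = (1/12)(5.95)(0.139)² = 0.00958 kg m²; centre at d = 0.917 m, so I = I_cm + Md² gives I = 0.00958 + (5.95)(0.917)² = 5.0129 kg m².
Thin ring: I_cm = MR² = (3.49)(0.482)² = 0.81081 kg m²; centre at d = 0.816 m, so I = I_cm + Md² gives I = 0.81081 + (3.49)(0.816)² = 3.1346 kg m².
Total I = 0.19367 + 5.0129 + 3.1346 = 8.3412 kg m².

8.34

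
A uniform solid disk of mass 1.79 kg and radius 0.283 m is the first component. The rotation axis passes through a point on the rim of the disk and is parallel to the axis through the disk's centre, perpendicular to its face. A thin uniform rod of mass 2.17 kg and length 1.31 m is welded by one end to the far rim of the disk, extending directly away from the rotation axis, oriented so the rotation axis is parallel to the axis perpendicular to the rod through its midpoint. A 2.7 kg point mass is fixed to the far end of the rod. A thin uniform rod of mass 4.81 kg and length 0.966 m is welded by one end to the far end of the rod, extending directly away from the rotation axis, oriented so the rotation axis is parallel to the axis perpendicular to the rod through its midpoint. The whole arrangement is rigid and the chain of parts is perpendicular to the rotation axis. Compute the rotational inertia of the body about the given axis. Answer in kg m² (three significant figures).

Solid disk: I_cm = (1/2)MR² = (1/2)(1.79)(0.283)² = 0.07168 kg m²; centre at d = 0.283 m, so I = I_cm + Md² gives I = 0.07168 + (1.79)(0.283)² = 0.21504 kg m².
Thin rod: I_cm = (1/12)ML² = (1/12)(2.17)(1.31)² = 0.31033 kg m²; centre at d = 0.283 + 0.283 + 0.655 = 1.221 m, so I = I_cm + Md² gives I = 0.31033 + (2.17)(1.221)² = 3.5455 kg m².
Point mass: I_cm = 0; centre at d = 0.283 + 0.283 + 0.655 + 0.655 = 1.876 m, so I = I_cm + Md² gives I = 0 + (2.7)(1.876)² = 9.5023 kg m².
Thin rod: I_cm = (1/12)ML² = (1/12)(4.81)(0.966)² = 0.37404 kg m²; centre at d = 0.283 + 0.283 + 0.655 + 0.655 + 0.483 = 2.359 m, so I = I_cm + Md² gives I = 0.37404 + (4.81)(2.359)² = 27.141 kg m².
Total I = 0.21504 + 3.5455 + 9.5023 + 27.141 = 40.404 kg m².

40.4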